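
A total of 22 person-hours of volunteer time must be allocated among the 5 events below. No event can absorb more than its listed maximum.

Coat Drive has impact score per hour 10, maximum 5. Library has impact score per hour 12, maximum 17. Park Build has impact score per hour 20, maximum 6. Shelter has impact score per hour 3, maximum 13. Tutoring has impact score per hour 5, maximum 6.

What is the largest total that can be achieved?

312

Highest impact score per hour first: Park Build 20 > Library 12 > Coat Drive 10 > Tutoring 5 > Shelter 3.
Give Park Build 6 to hit its cap of 6 → 16 left.
Only 16 left; Library takes them to reach 16.
Total = 12×16 + 20×6 = 312.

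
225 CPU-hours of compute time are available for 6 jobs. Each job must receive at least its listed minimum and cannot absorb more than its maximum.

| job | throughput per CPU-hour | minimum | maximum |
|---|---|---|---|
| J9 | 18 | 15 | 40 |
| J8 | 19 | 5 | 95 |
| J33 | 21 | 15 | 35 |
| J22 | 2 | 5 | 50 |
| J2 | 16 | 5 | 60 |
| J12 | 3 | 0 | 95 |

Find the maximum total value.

Meeting every minimum uses 15+5+15+5+5+0 = 45 CPU-hours, leaving 180.
Order the jobs by throughput per CPU-hour: J33 21 > J8 19 > J9 18 > J2 16 > J12 3 > J22 2.
J33: +20 to 35 (cap) → 160 left.
Give J8 90 more to hit its cap of 95 → 70 left.
J9 takes 25 more to reach its cap of 40 → 45 left.
Only 45 left; J2 takes them to reach 50.
Total = 18×40 + 19×95 + 21×35 + 2×5 + 16×50 = 4070.

4070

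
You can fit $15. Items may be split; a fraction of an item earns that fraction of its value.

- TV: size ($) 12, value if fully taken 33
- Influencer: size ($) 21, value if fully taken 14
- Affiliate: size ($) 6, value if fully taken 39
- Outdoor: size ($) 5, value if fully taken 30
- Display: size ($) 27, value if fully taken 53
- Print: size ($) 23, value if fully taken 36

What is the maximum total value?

80

Best value per unit of size first: Affiliate 39/6≈6.5, Outdoor 30/5≈6, TV 33/12≈2.75, Display 53/27≈1.96, Print 36/23≈1.57, Influencer 14/21≈0.667.
All 6 $ of Affiliate fit (value 39) — 9 remain.
Outdoor: take in full, 5 $ for value 30 — 4 left.
4 $ left: a 4/12 share of TV gives 33×4/12 = 11.
Total value = 80.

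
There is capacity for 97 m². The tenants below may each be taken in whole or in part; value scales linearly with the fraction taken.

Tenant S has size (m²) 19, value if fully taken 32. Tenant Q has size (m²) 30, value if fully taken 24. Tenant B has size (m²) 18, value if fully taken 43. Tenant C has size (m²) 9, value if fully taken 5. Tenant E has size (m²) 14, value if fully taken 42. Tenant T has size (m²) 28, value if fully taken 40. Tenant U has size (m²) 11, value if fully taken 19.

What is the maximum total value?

181.6

Sort by value density: Tenant E 42/14≈3, Tenant B 43/18≈2.39, Tenant U 19/11≈1.73, Tenant S 32/19≈1.68, Tenant T 40/28≈1.43, Tenant Q 24/30≈0.8, Tenant C 5/9≈0.556.
Tenant E: take in full, 14 m² for value 42 — 83 left.
Take all of Tenant B (18 m², value 43) — 65 m² left.
Tenant U: take in full, 11 m² for value 19 — 54 left.
All 19 m² of Tenant S fit (value 32) — 35 remain.
Take all of Tenant T (28 m², value 40) — 7 m² left.
Only 7 m² remain; take 7/30 of Tenant Q for value 24×7/30 = 5.6.
Total value = 181.6.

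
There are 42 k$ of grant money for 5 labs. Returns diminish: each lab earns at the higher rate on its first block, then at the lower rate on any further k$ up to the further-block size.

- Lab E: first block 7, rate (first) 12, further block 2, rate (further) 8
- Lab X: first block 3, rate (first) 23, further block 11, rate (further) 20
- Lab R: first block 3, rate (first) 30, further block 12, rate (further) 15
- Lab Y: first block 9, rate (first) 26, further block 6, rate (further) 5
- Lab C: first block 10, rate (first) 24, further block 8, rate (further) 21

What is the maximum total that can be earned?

Rank every tier by rate: Lab R/first 30 > Lab Y/first 26 > Lab C/first 24 > Lab X/first 23 > Lab C/second 21 > Lab X/second 20 > Lab R/second 15 > Lab E/first 12 > Lab E/second 8 > Lab Y/second 5.
Fill Lab R first block (3 at 30) — 39 left.
Lab Y/first (26): +9 — 30 left.
Lab C/first (24): +10 — 20 left.
Fill Lab X first block (3 at 23) — 17 left.
Fill Lab C second block (8 at 21) — 9 left.
9 remain; put them into Lab X second at 20.
Total = 30×3 + 26×9 + 24×10 + 23×3 + 21×8 + 20×9 = 981.

981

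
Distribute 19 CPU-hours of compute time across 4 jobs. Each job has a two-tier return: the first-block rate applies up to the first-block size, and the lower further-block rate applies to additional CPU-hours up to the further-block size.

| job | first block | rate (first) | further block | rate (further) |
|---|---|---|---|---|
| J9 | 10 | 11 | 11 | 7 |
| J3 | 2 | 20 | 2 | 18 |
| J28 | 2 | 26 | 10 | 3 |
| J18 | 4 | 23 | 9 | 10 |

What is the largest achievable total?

319

Order all 8 blocks by rate: J28/T1 26 > J18/T1 23 > J3/T1 20 > J3/T2 18 > J9/T1 11 > J18/T2 10 > J9/T2 7 > J28/T2 3.
Fill J28 T1 block (2 at 26) → 17 left.
J18 T1 at 23: fill all 4 → 13 left.
J3 T1 at 20: fill all 2 → 11 left.
Fill J3 T2 block (2 at 18) → 9 left.
J9 T1 at 11: only 9 left, fill 9.
Total = 26×2 + 23×4 + 20×2 + 18×2 + 11×9 = 319.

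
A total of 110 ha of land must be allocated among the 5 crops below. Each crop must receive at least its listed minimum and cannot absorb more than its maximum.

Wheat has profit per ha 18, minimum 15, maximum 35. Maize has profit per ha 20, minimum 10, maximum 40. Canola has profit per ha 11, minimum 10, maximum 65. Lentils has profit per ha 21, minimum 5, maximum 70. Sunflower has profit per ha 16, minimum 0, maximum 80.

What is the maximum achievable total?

2150

Meeting every minimum uses 15+10+10+5+0 = 40 ha, leaving 70.
Rank by profit per ha: Lentils 21 > Maize 20 > Wheat 18 > Sunflower 16 > Canola 11.
Lentils takes 65 more to reach its cap of 70 — 5 left.
Maize has room for 30 more but only 5 remain, so it gets 15.
Total = 18×15 + 20×15 + 11×10 + 21×70 = 2150.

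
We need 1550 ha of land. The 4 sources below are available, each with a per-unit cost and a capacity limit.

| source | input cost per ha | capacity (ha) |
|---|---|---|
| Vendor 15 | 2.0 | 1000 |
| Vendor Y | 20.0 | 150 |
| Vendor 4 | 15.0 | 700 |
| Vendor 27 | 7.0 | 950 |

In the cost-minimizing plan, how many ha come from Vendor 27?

550

Fill from the cheapest source first.
Vendor 15 (2.0): use full 1000 ; 550 ha to go.
Take 550 from Vendor 27 at 7.0 to finish.
Vendor 4, Vendor Y: unused.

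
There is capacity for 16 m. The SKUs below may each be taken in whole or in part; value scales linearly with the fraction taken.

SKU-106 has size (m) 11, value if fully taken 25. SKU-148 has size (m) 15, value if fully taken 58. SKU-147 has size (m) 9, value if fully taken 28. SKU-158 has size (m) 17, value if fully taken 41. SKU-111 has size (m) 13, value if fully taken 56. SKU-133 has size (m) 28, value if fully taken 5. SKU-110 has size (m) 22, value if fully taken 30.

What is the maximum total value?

Best value per unit of size first: SKU-111 56/13≈4.31, SKU-148 58/15≈3.87, SKU-147 28/9≈3.11, SKU-158 41/17≈2.41, SKU-106 25/11≈2.27, SKU-110 30/22≈1.36, SKU-133 5/28≈0.179.
SKU-111: take in full, 13 m for value 56 — 3 left.
Only 3 m remain; take 3/15 of SKU-148 for value 58×3/15 = 11.6.
Total value = 67.6.

67.6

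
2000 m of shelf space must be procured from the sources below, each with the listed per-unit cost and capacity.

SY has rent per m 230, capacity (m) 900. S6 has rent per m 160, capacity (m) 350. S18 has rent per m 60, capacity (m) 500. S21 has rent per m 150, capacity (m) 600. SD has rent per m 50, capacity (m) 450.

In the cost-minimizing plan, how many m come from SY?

100

Use sources in increasing cost order.
SD at 50: take all 450 m ; 1550 still needed.
S18 (60): use full 500 ; 1050 m to go.
Take 600 from S21 at 150 ; need 450 more.
Take 350 from S6 at 160 ; need 100 more.
SY (230): take the remaining 100 ; done.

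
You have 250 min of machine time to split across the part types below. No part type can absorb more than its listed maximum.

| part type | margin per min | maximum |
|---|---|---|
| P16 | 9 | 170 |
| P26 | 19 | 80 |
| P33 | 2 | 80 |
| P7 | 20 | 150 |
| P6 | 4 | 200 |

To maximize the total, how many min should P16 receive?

20

Order the part types by margin per min: P7 20 > P26 19 > P16 9 > P6 4 > P33 2.
P7: +150 to 150 (cap) → 100 left.
Give P26 80 to hit its cap of 80 → 20 left.
P16 has room for 170 but only 20 remain, so it gets 20.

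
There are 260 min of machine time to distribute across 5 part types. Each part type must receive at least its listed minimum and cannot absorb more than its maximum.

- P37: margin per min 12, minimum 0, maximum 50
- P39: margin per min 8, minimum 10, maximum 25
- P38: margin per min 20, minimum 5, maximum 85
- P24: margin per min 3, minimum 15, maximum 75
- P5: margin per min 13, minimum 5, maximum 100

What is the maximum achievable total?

3725

Meeting every minimum uses 0+10+5+15+5 = 35 min, leaving 225.
Order the part types by margin per min: P38 20 > P5 13 > P37 12 > P39 8 > P24 3.
Give P38 80 more to hit its cap of 85 — 145 left.
P5 takes 95 more to reach its cap of 100 — 50 left.
P37 takes 50 more to reach its cap of 50 — 0 left.
Total = 12×50 + 8×10 + 20×85 + 3×15 + 13×100 = 3725.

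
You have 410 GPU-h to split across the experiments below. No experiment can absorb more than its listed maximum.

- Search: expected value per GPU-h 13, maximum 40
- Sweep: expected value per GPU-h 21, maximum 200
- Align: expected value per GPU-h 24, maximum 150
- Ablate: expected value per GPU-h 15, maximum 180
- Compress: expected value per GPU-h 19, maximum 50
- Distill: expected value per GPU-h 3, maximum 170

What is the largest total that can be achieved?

8900

Highest expected value per GPU-h first: Align 24 > Sweep 21 > Compress 19 > Ablate 15 > Search 13 > Distill 3.
Give Align 150 to hit its cap of 150 ; 260 left.
Sweep: +200 to 200 (cap) ; 60 left.
Compress: +50 to 50 (cap) ; 10 left.
Ablate has room for 180 but only 10 remain, so it gets 10.
Total = 21×200 + 24×150 + 15×10 + 19×50 = 8900.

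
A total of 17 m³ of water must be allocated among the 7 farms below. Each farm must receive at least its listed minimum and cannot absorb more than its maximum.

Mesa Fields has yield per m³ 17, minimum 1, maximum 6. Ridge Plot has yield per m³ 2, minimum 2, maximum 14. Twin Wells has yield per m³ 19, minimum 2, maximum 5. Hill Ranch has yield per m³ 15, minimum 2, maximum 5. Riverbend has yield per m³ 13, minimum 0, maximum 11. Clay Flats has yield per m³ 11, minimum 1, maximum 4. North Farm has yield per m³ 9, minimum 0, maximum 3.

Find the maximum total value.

257

Meeting every minimum uses 1+2+2+2+0+1+0 = 8 m³, leaving 9.
Highest yield per m³ first: Twin Wells 19 > Mesa Fields 17 > Hill Ranch 15 > Riverbend 13 > Clay Flats 11 > North Farm 9 > Ridge Plot 2.
Give Twin Wells 3 more to hit its cap of 5 → 6 left.
Mesa Fields takes 5 more to reach its cap of 6 → 1 left.
Hill Ranch has room for 3 more but only 1 remain, so it gets 3.
Total = 17×6 + 2×2 + 19×5 + 15×3 + 11×1 = 257.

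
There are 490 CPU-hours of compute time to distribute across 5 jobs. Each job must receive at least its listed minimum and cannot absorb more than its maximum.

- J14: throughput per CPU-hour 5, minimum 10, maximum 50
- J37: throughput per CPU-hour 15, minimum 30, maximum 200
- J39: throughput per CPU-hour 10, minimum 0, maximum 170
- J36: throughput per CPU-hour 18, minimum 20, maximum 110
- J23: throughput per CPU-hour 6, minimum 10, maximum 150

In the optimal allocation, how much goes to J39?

160

Meeting every minimum uses 10+30+0+20+10 = 70 CPU-hours, leaving 420.
Highest throughput per CPU-hour first: J36 18 > J37 15 > J39 10 > J23 6 > J14 5.
J36: +90 to 110 (cap) — 330 left.
J37: +170 to 200 (cap) — 160 left.
Only 160 left; J39 takes them to reach 160.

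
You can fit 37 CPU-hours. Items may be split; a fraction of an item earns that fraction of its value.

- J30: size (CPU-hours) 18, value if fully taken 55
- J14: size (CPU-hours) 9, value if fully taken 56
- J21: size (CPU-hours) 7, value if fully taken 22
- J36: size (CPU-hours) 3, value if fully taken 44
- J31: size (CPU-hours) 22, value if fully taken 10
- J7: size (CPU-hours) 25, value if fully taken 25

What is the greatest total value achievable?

177

Rank by value-to-size ratio: J36 44/3≈14.7, J14 56/9≈6.22, J21 22/7≈3.14, J30 55/18≈3.06, J7 25/25≈1, J31 10/22≈0.455.
All 3 CPU-hours of J36 fit (value 44) → 34 remain.
All 9 CPU-hours of J14 fit (value 56) → 25 remain.
Take all of J21 (7 CPU-hours, value 22) → 18 CPU-hours left.
J30: take in full, 18 CPU-hours for value 55 → 0 left.
Total value = 177.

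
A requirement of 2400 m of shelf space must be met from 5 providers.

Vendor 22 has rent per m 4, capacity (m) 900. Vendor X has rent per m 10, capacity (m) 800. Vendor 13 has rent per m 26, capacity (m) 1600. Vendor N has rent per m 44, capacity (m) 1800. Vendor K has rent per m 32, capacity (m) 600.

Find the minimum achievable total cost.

Use providers in increasing cost order.
Vendor 22 at 4: take all 900 m — 1500 still needed.
Vendor X at 10: take all 800 m — 700 still needed.
Take 700 from Vendor 13 at 26 to finish.
Vendor K, Vendor N: unused.
Cost = 900×4 + 800×10 + 700×26 = 29800.

29800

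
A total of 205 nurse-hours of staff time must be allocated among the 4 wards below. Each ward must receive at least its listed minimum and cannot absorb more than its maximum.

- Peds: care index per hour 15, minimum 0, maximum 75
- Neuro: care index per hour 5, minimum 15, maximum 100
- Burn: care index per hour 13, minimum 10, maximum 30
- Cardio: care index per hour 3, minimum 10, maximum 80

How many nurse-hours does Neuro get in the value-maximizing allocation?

Meeting every minimum uses 0+15+10+10 = 35 nurse-hours, leaving 170.
Highest care index per hour first: Peds 15 > Burn 13 > Neuro 5 > Cardio 3.
Give Peds 75 more to hit its cap of 75 ; 95 left.
Give Burn 20 more to hit its cap of 30 ; 75 left.
Neuro: +75 (room for 85) → 90. Pool exhausted.

90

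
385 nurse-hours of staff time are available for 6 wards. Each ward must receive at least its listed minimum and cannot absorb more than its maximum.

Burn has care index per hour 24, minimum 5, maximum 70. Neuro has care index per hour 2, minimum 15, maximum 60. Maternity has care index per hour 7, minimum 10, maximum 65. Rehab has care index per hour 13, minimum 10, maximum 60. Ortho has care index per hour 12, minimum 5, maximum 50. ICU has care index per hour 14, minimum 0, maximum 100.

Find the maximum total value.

Meeting every minimum uses 5+15+10+10+5+0 = 45 nurse-hours, leaving 340.
Rank by care index per hour: Burn 24 > ICU 14 > Rehab 13 > Ortho 12 > Maternity 7 > Neuro 2.
Give Burn 65 more to hit its cap of 70 — 275 left.
ICU takes 100 more to reach its cap of 100 — 175 left.
Give Rehab 50 more to hit its cap of 60 — 125 left.
Ortho takes 45 more to reach its cap of 50 — 80 left.
Maternity takes 55 more to reach its cap of 65 — 25 left.
Neuro has room for 45 more but only 25 remain, so it gets 40.
Total = 24×70 + 2×40 + 7×65 + 13×60 + 12×50 + 14×100 = 4995.

4995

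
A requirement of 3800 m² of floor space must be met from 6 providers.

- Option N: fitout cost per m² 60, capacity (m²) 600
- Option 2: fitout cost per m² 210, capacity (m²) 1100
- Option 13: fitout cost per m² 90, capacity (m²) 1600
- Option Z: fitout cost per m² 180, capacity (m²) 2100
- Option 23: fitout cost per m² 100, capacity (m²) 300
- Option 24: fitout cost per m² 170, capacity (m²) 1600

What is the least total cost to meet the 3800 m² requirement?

Fill from the cheapest provider first.
Option N (60): use full 600 → 3200 m² to go.
Option 13 at 90: take all 1600 m² → 1600 still needed.
Option 23 (100): use full 300 → 1300 m² to go.
Option 24 at 170: take 1300 of its 1600 → requirement met.
Option Z, Option 2: unused.
Cost = 600×60 + 1600×90 + 300×100 + 1300×170 = 431000.

431000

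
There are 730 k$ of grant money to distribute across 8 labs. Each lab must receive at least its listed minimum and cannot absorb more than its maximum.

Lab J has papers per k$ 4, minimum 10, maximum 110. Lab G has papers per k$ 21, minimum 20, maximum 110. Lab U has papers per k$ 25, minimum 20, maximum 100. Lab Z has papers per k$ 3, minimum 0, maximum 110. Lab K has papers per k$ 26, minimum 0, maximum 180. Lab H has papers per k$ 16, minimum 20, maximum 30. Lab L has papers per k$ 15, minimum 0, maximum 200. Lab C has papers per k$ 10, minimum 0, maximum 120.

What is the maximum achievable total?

14010

Meeting every minimum uses 10+20+20+0+0+20+0+0 = 70 k$, leaving 660.
Highest papers per k$ first: Lab K 26 > Lab U 25 > Lab G 21 > Lab H 16 > Lab L 15 > Lab C 10 > Lab J 4 > Lab Z 3.
Lab K: +180 to 180 (cap) ; 480 left.
Give Lab U 80 more to hit its cap of 100 ; 400 left.
Give Lab G 90 more to hit its cap of 110 ; 310 left.
Give Lab H 10 more to hit its cap of 30 ; 300 left.
Lab L takes 200 more to reach its cap of 200 ; 100 left.
Only 100 left; Lab C takes them to reach 100.
Total = 4×10 + 21×110 + 25×100 + 26×180 + 16×30 + 15×200 + 10×100 = 14010.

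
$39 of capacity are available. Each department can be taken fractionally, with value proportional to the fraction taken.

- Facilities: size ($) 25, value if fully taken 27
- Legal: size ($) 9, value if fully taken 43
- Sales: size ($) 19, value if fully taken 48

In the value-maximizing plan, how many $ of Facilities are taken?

11

Sort by value density: Legal 43/9≈4.78, Sales 48/19≈2.53, Facilities 27/25≈1.08.
Take all of Legal (9 $, value 43) → 30 $ left.
Take all of Sales (19 $, value 48) → 11 $ left.
Fill the last 11 $ with part of Facilities: 11/25 of it earns 11.88.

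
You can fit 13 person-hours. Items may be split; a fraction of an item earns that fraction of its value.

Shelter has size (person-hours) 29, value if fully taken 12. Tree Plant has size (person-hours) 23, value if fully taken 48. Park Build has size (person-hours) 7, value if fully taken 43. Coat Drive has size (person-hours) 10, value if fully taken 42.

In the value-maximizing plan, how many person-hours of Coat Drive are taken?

6

Sort by value density: Park Build 43/7≈6.14, Coat Drive 42/10≈4.2, Tree Plant 48/23≈2.09, Shelter 12/29≈0.414.
Take all of Park Build (7 person-hours, value 43) → 6 person-hours left.
6 person-hours left: a 6/10 share of Coat Drive gives 42×6/10 = 25.2.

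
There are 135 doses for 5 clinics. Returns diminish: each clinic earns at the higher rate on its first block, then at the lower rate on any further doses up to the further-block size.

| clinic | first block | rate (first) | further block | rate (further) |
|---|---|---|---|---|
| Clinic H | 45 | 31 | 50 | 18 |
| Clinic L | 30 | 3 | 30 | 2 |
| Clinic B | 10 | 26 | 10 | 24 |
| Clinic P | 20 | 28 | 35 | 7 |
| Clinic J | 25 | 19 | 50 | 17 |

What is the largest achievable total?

Order all 10 blocks by rate: Clinic H/tier1 31 > Clinic P/tier1 28 > Clinic B/tier1 26 > Clinic B/tier2 24 > Clinic J/tier1 19 > Clinic H/tier2 18 > Clinic J/tier2 17 > Clinic P/tier2 7 > Clinic L/tier1 3 > Clinic L/tier2 2.
Clinic H tier1 at 31: fill all 45 — 90 left.
Clinic P tier1 at 28: fill all 20 — 70 left.
Fill Clinic B tier1 block (10 at 26) — 60 left.
Fill Clinic B tier2 block (10 at 24) — 50 left.
Clinic J/tier1 (19): +25 — 25 left.
Clinic H tier2 at 18: only 25 left, fill 25.
Total = 31×45 + 28×20 + 26×10 + 24×10 + 19×25 + 18×25 = 3380.

3380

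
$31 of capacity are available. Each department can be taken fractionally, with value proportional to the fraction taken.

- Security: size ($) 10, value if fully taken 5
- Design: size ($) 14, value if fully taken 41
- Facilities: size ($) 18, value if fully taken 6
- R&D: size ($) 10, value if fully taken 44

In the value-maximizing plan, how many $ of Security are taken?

7

Sort by value density: R&D 44/10≈4.4, Design 41/14≈2.93, Security 5/10≈0.5, Facilities 6/18≈0.333.
R&D: take in full, 10 $ for value 44 → 21 left.
Design: take in full, 14 $ for value 41 → 7 left.
7 $ left: a 7/10 share of Security gives 5×7/10 = 3.5.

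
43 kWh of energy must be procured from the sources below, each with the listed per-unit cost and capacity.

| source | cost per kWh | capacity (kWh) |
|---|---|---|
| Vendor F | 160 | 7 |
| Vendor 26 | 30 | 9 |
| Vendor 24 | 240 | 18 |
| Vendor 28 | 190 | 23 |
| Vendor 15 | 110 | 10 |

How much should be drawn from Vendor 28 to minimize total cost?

17

Cheapest first:
Vendor 26 at 30: take all 9 kWh — 34 still needed.
Vendor 15 at 110: take all 10 kWh — 24 still needed.
Take 7 from Vendor F at 160 — need 17 more.
Take 17 from Vendor 28 at 190 to finish.
Vendor 24: unused.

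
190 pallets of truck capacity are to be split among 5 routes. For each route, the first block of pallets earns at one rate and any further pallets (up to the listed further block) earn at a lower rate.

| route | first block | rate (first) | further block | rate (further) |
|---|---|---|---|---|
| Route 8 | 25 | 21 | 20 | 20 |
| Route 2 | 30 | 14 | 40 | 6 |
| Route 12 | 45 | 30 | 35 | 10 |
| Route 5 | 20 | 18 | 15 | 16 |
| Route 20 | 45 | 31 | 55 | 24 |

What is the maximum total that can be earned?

Treat each block as its own option and order by rate: Route 20/tier1 31 > Route 12/tier1 30 > Route 20/tier2 24 > Route 8/tier1 21 > Route 8/tier2 20 > Route 5/tier1 18 > Route 5/tier2 16 > Route 2/tier1 14 > Route 12/tier2 10 > Route 2/tier2 6.
Route 20/tier1 (31): +45 — 145 left.
Route 12 tier1 at 30: fill all 45 — 100 left.
Route 20/tier2 (24): +55 — 45 left.
Route 8 tier1 at 21: fill all 25 — 20 left.
Route 8 tier2 at 20: fill all 20 — 0 left.
Total = 31×45 + 30×45 + 24×55 + 21×25 + 20×20 = 4990.

4990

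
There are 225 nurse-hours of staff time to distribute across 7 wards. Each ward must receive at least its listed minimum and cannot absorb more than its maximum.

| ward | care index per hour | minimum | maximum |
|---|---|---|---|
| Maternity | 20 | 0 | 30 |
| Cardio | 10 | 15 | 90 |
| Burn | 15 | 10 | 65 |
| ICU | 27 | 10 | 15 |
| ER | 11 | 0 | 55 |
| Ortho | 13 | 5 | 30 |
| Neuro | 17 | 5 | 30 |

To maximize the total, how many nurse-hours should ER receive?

Meeting every minimum uses 0+15+10+10+0+5+5 = 45 nurse-hours, leaving 180.
Order the wards by care index per hour: ICU 27 > Maternity 20 > Neuro 17 > Burn 15 > Ortho 13 > ER 11 > Cardio 10.
Give ICU 5 more to hit its cap of 15 — 175 left.
Give Maternity 30 more to hit its cap of 30 — 145 left.
Neuro takes 25 more to reach its cap of 30 — 120 left.
Burn: +55 to 65 (cap) — 65 left.
Give Ortho 25 more to hit its cap of 30 — 40 left.
ER has room for 55 more but only 40 remain, so it gets 40.

40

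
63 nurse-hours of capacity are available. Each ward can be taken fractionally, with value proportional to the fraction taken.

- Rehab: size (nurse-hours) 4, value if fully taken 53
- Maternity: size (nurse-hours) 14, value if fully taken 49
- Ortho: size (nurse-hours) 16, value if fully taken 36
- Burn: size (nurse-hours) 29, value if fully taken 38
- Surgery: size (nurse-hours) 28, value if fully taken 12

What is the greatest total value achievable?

Rank by value-to-size ratio: Rehab 53/4≈13.2, Maternity 49/14≈3.5, Ortho 36/16≈2.25, Burn 38/29≈1.31, Surgery 12/28≈0.429.
Rehab: take in full, 4 nurse-hours for value 53 → 59 left.
All 14 nurse-hours of Maternity fit (value 49) → 45 remain.
Ortho: take in full, 16 nurse-hours for value 36 → 29 left.
Burn: take in full, 29 nurse-hours for value 38 → 0 left.
Total value = 176.

176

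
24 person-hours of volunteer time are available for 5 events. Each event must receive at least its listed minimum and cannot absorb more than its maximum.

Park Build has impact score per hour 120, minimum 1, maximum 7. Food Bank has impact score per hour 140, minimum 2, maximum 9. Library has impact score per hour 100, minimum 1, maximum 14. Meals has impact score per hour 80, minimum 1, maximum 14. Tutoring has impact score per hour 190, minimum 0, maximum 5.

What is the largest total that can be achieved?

3330

Meeting every minimum uses 1+2+1+1+0 = 5 person-hours, leaving 19.
Highest impact score per hour first: Tutoring 190 > Food Bank 140 > Park Build 120 > Library 100 > Meals 80.
Give Tutoring 5 more to hit its cap of 5 → 14 left.
Food Bank takes 7 more to reach its cap of 9 → 7 left.
Park Build: +6 to 7 (cap) → 1 left.
Only 1 left; Library takes them to reach 2.
Total = 120×7 + 140×9 + 100×2 + 80×1 + 190×5 = 3330.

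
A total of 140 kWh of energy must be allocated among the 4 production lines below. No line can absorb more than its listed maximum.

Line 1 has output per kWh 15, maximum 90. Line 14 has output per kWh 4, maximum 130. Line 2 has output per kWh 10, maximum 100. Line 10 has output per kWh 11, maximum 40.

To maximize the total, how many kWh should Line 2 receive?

10

Highest output per kWh first: Line 1 15 > Line 10 11 > Line 2 10 > Line 14 4.
Line 1: +90 to 90 (cap) ; 50 left.
Line 10 takes 40 to reach its cap of 40 ; 10 left.
Only 10 left; Line 2 takes them to reach 10.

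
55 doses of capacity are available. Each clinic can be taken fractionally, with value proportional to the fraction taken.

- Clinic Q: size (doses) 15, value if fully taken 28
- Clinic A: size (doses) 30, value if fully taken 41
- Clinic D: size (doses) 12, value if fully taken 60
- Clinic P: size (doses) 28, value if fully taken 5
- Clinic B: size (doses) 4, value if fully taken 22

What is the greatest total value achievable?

142.8

Sort by value density: Clinic B 22/4≈5.5, Clinic D 60/12≈5, Clinic Q 28/15≈1.87, Clinic A 41/30≈1.37, Clinic P 5/28≈0.179.
Clinic B: take in full, 4 doses for value 22 — 51 left.
Take all of Clinic D (12 doses, value 60) — 39 doses left.
Clinic Q: take in full, 15 doses for value 28 — 24 left.
24 doses left: a 24/30 share of Clinic A gives 41×24/30 = 32.8.
Total value = 142.8.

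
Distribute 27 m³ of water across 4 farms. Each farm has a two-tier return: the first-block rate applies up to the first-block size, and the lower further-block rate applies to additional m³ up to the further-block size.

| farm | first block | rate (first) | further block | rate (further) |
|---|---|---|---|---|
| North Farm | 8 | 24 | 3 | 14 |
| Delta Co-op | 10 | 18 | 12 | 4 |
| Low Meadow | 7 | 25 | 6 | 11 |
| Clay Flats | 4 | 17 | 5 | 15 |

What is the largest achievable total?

Order all 8 blocks by rate: Low Meadow/tier1 25 > North Farm/tier1 24 > Delta Co-op/tier1 18 > Clay Flats/tier1 17 > Clay Flats/tier2 15 > North Farm/tier2 14 > Low Meadow/tier2 11 > Delta Co-op/tier2 4.
Fill Low Meadow tier1 block (7 at 25) → 20 left.
Fill North Farm tier1 block (8 at 24) → 12 left.
Delta Co-op tier1 at 18: fill all 10 → 2 left.
Clay Flats tier1 at 17: only 2 left, fill 2.
Total = 25×7 + 24×8 + 18×10 + 17×2 = 581.

581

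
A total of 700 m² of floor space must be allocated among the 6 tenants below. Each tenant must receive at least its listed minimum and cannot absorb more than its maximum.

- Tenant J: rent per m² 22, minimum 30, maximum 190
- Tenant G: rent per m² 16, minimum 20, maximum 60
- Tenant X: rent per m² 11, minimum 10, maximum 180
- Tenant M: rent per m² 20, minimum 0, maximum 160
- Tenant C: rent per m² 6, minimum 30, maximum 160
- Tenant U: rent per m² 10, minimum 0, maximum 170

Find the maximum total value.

Meeting every minimum uses 30+20+10+0+30+0 = 90 m², leaving 610.
Highest rent per m² first: Tenant J 22 > Tenant M 20 > Tenant G 16 > Tenant X 11 > Tenant U 10 > Tenant C 6.
Tenant J: +160 to 190 (cap) — 450 left.
Give Tenant M 160 more to hit its cap of 160 — 290 left.
Tenant G takes 40 more to reach its cap of 60 — 250 left.
Give Tenant X 170 more to hit its cap of 180 — 80 left.
Only 80 left; Tenant U takes them to reach 80.
Total = 22×190 + 16×60 + 11×180 + 20×160 + 6×30 + 10×80 = 11300.

11300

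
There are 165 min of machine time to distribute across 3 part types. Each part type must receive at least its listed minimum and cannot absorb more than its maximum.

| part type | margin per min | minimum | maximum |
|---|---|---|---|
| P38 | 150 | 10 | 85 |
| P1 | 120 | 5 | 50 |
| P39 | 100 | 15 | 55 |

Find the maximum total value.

21750

Meeting every minimum uses 10+5+15 = 30 min, leaving 135.
Order the part types by margin per min: P38 150 > P1 120 > P39 100.
P38: +75 to 85 (cap) — 60 left.
Give P1 45 more to hit its cap of 50 — 15 left.
P39 has room for 40 more but only 15 remain, so it gets 30.
Total = 150×85 + 120×50 + 100×30 = 21750.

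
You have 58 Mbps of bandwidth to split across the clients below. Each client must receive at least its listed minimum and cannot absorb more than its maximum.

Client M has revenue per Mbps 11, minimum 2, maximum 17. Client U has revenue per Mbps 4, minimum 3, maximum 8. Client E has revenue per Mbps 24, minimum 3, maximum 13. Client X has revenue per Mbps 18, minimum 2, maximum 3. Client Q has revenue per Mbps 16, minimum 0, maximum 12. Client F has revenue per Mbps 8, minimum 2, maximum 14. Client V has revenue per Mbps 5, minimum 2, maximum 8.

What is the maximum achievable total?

831

Meeting every minimum uses 2+3+3+2+0+2+2 = 14 Mbps, leaving 44.
Highest revenue per Mbps first: Client E 24 > Client X 18 > Client Q 16 > Client M 11 > Client F 8 > Client V 5 > Client U 4.
Client E: +10 to 13 (cap) ; 34 left.
Client X takes 1 more to reach its cap of 3 ; 33 left.
Give Client Q 12 more to hit its cap of 12 ; 21 left.
Client M: +15 to 17 (cap) ; 6 left.
Client F: +6 (room for 12) → 8. Pool exhausted.
Total = 11×17 + 4×3 + 24×13 + 18×3 + 16×12 + 8×8 + 5×2 = 831.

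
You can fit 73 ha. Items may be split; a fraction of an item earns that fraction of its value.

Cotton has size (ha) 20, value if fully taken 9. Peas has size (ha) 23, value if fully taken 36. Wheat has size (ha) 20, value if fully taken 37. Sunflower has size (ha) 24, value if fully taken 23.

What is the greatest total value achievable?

Sort by value density: Wheat 37/20≈1.85, Peas 36/23≈1.57, Sunflower 23/24≈0.958, Cotton 9/20≈0.45.
Wheat: take in full, 20 ha for value 37 → 53 left.
Peas: take in full, 23 ha for value 36 → 30 left.
Take all of Sunflower (24 ha, value 23) → 6 ha left.
6 ha left: a 6/20 share of Cotton gives 9×6/20 = 2.7.
Total value = 98.7.

98.7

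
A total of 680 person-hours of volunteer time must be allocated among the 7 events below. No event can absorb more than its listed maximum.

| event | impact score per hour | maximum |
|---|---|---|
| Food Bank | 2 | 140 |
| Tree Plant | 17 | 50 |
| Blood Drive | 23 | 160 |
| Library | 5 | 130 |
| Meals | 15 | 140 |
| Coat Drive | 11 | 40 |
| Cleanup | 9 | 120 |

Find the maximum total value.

8880

Order the events by impact score per hour: Blood Drive 23 > Tree Plant 17 > Meals 15 > Coat Drive 11 > Cleanup 9 > Library 5 > Food Bank 2.
Give Blood Drive 160 to hit its cap of 160 ; 520 left.
Give Tree Plant 50 to hit its cap of 50 ; 470 left.
Give Meals 140 to hit its cap of 140 ; 330 left.
Give Coat Drive 40 to hit its cap of 40 ; 290 left.
Cleanup takes 120 to reach its cap of 120 ; 170 left.
Library takes 130 to reach its cap of 130 ; 40 left.
Only 40 left; Food Bank takes them to reach 40.
Total = 2×40 + 17×50 + 23×160 + 5×130 + 15×140 + 11×40 + 9×120 = 8880.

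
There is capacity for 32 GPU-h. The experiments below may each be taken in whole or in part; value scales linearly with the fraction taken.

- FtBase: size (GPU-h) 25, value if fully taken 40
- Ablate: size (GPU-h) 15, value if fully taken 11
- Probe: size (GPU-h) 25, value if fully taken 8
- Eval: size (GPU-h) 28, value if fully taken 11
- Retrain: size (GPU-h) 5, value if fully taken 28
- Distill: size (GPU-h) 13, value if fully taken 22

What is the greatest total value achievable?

72.4

Sort by value density: Retrain 28/5≈5.6, Distill 22/13≈1.69, FtBase 40/25≈1.6, Ablate 11/15≈0.733, Eval 11/28≈0.393, Probe 8/25≈0.32.
Take all of Retrain (5 GPU-h, value 28) — 27 GPU-h left.
Take all of Distill (13 GPU-h, value 22) — 14 GPU-h left.
Only 14 GPU-h remain; take 14/25 of FtBase for value 40×14/25 = 22.4.
Total value = 72.4.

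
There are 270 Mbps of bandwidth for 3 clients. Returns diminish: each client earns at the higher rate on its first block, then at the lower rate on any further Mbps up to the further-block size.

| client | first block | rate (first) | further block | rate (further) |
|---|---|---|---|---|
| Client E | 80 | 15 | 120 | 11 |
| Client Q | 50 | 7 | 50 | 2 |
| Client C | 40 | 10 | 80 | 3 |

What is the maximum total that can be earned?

3130

Treat each block as its own option and order by rate: Client E/first 15 > Client E/second 11 > Client C/first 10 > Client Q/first 7 > Client C/second 3 > Client Q/second 2.
Client E/first (15): +80 ; 190 left.
Fill Client E second block (120 at 11) ; 70 left.
Fill Client C first block (40 at 10) ; 30 left.
Client Q first at 7: only 30 left, fill 30.
Total = 15×80 + 11×120 + 10×40 + 7×30 = 3130.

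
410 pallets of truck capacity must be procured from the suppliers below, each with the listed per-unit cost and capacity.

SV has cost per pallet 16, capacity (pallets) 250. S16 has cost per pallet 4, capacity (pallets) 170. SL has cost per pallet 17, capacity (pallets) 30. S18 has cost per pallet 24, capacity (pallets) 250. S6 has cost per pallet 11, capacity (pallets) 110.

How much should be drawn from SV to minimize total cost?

130

Use suppliers in increasing cost order.
Take 170 from S16 at 4 ; need 240 more.
S6 (11): use full 110 ; 130 pallets to go.
Take 130 from SV at 16 to finish.
SL, S18: unused.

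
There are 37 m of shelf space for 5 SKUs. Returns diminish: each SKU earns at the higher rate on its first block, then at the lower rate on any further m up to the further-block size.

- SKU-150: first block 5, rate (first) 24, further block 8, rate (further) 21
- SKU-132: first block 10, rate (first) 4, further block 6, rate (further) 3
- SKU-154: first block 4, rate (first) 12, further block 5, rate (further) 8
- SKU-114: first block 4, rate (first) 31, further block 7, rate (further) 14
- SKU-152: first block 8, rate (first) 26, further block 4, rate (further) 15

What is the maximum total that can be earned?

Rank every tier by rate: SKU-114/tier1 31 > SKU-152/tier1 26 > SKU-150/tier1 24 > SKU-150/tier2 21 > SKU-152/tier2 15 > SKU-114/tier2 14 > SKU-154/tier1 12 > SKU-154/tier2 8 > SKU-132/tier1 4 > SKU-132/tier2 3.
SKU-114 tier1 at 31: fill all 4 ; 33 left.
SKU-152 tier1 at 26: fill all 8 ; 25 left.
SKU-150 tier1 at 24: fill all 5 ; 20 left.
SKU-150/tier2 (21): +8 ; 12 left.
SKU-152/tier2 (15): +4 ; 8 left.
SKU-114 tier2 at 14: fill all 7 ; 1 left.
SKU-154 tier1 at 12: only 1 left, fill 1.
Total = 31×4 + 26×8 + 24×5 + 21×8 + 15×4 + 14×7 + 12×1 = 790.

790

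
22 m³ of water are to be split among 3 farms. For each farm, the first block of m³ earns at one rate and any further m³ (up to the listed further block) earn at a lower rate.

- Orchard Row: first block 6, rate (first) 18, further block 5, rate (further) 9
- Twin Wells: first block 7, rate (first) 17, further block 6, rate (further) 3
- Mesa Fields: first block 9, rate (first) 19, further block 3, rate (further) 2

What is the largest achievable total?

398

Treat each block as its own option and order by rate: Mesa Fields/tier1 19 > Orchard Row/tier1 18 > Twin Wells/tier1 17 > Orchard Row/tier2 9 > Twin Wells/tier2 3 > Mesa Fields/tier2 2.
Mesa Fields tier1 at 19: fill all 9 — 13 left.
Orchard Row tier1 at 18: fill all 6 — 7 left.
Twin Wells tier1 at 17: fill all 7 — 0 left.
Total = 19×9 + 18×6 + 17×7 = 398.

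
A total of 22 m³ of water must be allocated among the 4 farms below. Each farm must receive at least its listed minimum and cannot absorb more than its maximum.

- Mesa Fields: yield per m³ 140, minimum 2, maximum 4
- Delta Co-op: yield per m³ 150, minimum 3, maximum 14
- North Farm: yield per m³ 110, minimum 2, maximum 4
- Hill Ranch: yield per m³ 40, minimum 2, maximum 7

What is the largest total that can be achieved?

Meeting every minimum uses 2+3+2+2 = 9 m³, leaving 13.
Rank by yield per m³: Delta Co-op 150 > Mesa Fields 140 > North Farm 110 > Hill Ranch 40.
Delta Co-op: +11 to 14 (cap) → 2 left.
Mesa Fields takes 2 more to reach its cap of 4 → 0 left.
Total = 140×4 + 150×14 + 110×2 + 40×2 = 2960.

2960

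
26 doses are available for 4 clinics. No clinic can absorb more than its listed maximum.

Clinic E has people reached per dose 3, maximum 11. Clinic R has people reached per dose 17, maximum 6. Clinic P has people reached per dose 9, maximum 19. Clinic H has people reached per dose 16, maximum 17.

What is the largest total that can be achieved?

401

Highest people reached per dose first: Clinic R 17 > Clinic H 16 > Clinic P 9 > Clinic E 3.
Clinic R takes 6 to reach its cap of 6 — 20 left.
Clinic H: +17 to 17 (cap) — 3 left.
Clinic P: +3 (room for 19) → 3. Pool exhausted.
Total = 17×6 + 9×3 + 16×17 = 401.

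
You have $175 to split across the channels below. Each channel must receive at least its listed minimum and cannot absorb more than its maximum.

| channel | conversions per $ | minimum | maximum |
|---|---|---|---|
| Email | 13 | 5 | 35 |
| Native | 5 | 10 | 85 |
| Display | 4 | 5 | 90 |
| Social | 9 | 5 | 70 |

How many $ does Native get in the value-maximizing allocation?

65

Meeting every minimum uses 5+10+5+5 = 25 $, leaving 150.
Highest conversions per $ first: Email 13 > Social 9 > Native 5 > Display 4.
Email: +30 to 35 (cap) — 120 left.
Social: +65 to 70 (cap) — 55 left.
Native: +55 (room for 75) → 65. Pool exhausted.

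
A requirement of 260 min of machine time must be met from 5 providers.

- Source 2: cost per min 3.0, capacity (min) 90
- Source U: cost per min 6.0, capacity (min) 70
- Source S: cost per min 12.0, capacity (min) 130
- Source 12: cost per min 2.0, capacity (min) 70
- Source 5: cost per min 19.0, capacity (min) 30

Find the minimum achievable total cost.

1190

Cheapest first:
Take 70 from Source 12 at 2.0 → need 190 more.
Source 2 (3.0): use full 90 → 100 min to go.
Take 70 from Source U at 6.0 → need 30 more.
Source S at 12.0: take 30 of its 130 → requirement met.
Source 5: unused.
Cost = 70×2.0 + 90×3.0 + 70×6.0 + 30×12.0 = 1190.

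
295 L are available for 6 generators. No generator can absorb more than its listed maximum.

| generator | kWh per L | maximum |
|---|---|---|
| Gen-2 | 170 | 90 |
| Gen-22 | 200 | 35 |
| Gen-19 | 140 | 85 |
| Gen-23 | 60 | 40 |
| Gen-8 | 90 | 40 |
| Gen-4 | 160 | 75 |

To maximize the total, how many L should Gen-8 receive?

Order the generators by kWh per L: Gen-22 200 > Gen-2 170 > Gen-4 160 > Gen-19 140 > Gen-8 90 > Gen-23 60.
Gen-22: +35 to 35 (cap) → 260 left.
Gen-2: +90 to 90 (cap) → 170 left.
Gen-4 takes 75 to reach its cap of 75 → 95 left.
Gen-19 takes 85 to reach its cap of 85 → 10 left.
Gen-8 has room for 40 but only 10 remain, so it gets 10.

10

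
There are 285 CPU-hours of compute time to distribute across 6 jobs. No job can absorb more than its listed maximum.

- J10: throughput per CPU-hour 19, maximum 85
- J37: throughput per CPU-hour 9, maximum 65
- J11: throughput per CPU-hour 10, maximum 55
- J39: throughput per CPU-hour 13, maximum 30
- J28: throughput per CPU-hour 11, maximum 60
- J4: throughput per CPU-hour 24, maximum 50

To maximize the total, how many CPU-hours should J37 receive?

Rank by throughput per CPU-hour: J4 24 > J10 19 > J39 13 > J28 11 > J11 10 > J37 9.
J4: +50 to 50 (cap) — 235 left.
J10 takes 85 to reach its cap of 85 — 150 left.
J39 takes 30 to reach its cap of 30 — 120 left.
J28: +60 to 60 (cap) — 60 left.
Give J11 55 to hit its cap of 55 — 5 left.
Only 5 left; J37 takes them to reach 5.

5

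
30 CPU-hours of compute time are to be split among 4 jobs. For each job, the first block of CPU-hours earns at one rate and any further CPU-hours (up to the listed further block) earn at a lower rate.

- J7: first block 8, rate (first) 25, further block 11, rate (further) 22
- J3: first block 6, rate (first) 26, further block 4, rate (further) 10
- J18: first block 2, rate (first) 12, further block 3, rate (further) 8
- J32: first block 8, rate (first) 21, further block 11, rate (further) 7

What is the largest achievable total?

Treat each block as its own option and order by rate: J3/T1 26 > J7/T1 25 > J7/T2 22 > J32/T1 21 > J18/T1 12 > J3/T2 10 > J18/T2 8 > J32/T2 7.
J3 T1 at 26: fill all 6 → 24 left.
Fill J7 T1 block (8 at 25) → 16 left.
J7/T2 (22): +11 → 5 left.
J32/T1: +5 of 8 at 21; pool empty.
Total = 26×6 + 25×8 + 22×11 + 21×5 = 703.

703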